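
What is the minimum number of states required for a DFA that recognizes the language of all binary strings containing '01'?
Language: binary strings containing '01'
Lower bound (Myhill–Nerode): the prefixes ε, 0, 01 are pairwise distinguishable:
  ε vs 01: suffix ε distinguishes them (ε is rejected, 01 is accepted)
  0 vs 01: suffix ε distinguishes them (0 is rejected, 01 is accepted)
  ε vs 0: suffix 1 distinguishes them (ε·1 = 1 is rejected, 0·1 = 01 is accepted)
So any DFA needs at least 3 states.
Upper bound: a DFA with 3 states exists (one state per class above: 'no progress', 'last symbol 0', and 'seen 01' (accepting sink)).
Minimum states: 3

Final answer: 3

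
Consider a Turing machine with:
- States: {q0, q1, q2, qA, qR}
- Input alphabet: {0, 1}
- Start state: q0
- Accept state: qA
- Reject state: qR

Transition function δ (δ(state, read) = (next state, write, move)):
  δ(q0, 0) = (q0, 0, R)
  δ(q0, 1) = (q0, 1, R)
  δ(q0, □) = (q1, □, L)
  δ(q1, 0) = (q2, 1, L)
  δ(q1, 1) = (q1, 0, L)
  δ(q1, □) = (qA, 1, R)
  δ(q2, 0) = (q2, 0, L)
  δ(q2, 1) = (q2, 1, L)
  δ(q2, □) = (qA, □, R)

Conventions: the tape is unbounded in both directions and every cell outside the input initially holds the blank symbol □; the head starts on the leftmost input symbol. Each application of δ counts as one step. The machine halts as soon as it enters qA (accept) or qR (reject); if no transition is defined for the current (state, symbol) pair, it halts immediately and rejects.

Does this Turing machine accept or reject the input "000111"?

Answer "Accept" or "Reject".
Step 0: [q0]000111 (head at position 0)
Step 1: δ(q0, 0) = (q0, 0, R)  ⊢  0[q0]00111 (head at position 1)
Step 2: δ(q0, 0) = (q0, 0, R)  ⊢  00[q0]0111 (head at position 2)
Step 3: δ(q0, 0) = (q0, 0, R)  ⊢  000[q0]111 (head at position 3)
Step 4: δ(q0, 1) = (q0, 1, R)  ⊢  0001[q0]11 (head at position 4)
Step 5: δ(q0, 1) = (q0, 1, R)  ⊢  00011[q0]1 (head at position 5)
Step 6: δ(q0, 1) = (q0, 1, R)  ⊢  000111[q0]□ (head at position 6)
Step 7: δ(q0, □) = (q1, □, L)  ⊢  00011[q1]1□ (head at position 5)
Step 8: δ(q1, 1) = (q1, 0, L)  ⊢  0001[q1]10□ (head at position 4)
Step 9: δ(q1, 1) = (q1, 0, L)  ⊢  000[q1]100□ (head at position 3)
Step 10: δ(q1, 1) = (q1, 0, L)  ⊢  00[q1]0000□ (head at position 2)
Step 11: δ(q1, 0) = (q2, 1, L)  ⊢  0[q2]01000□ (head at position 1)
Step 12: δ(q2, 0) = (q2, 0, L)  ⊢  [q2]001000□ (head at position 0)
Step 13: δ(q2, 0) = (q2, 0, L)  ⊢  [q2]□001000□ (head at position -1)
Step 14: δ(q2, □) = (qA, □, R)  ⊢  □[qA]001000□ (head at position 0)
The machine is in qA, so it halts and accepts.

Final answer: Accept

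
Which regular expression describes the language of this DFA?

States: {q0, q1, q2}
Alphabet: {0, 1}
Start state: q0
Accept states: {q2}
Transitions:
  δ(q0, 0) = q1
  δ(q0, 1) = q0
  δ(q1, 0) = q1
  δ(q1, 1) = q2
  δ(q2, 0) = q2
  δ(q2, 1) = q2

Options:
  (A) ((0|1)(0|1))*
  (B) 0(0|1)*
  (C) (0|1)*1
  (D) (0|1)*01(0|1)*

Testing sample strings against the DFA:
  '0010' -> accepted
  '11' -> rejected
  '01' -> accepted
  '10' -> rejected
Checking each option for a counterexample:
  (A) ((0|1)(0|1))*: ε is rejected by the DFA but matches the regex → eliminated
  (B) 0(0|1)*: '0' is rejected by the DFA but matches the regex → eliminated
  (C) (0|1)*1: '1' is rejected by the DFA but matches the regex → eliminated
  (D) (0|1)*01(0|1)*: agrees with the DFA on all strings of length ≤ 4
Only (D) (0|1)*01(0|1)* is consistent with the DFA.

Final answer: (D) (0|1)*01(0|1)*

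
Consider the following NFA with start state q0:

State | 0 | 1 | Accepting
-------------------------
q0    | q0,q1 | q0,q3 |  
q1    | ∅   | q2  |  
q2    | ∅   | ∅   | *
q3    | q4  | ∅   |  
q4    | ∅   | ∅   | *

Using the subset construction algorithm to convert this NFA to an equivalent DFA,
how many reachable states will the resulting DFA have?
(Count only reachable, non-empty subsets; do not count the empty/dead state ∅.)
Start subset: {q0}
{q0}: on 0 → {q0, q1}, on 1 → {q0, q3}
{q0, q1}: on 0 → {q0, q1}, on 1 → {q0, q2, q3}
{q0, q3}: on 0 → {q0, q1, q4}, on 1 → {q0, q3}
{q0, q2, q3}: on 0 → {q0, q1, q4}, on 1 → {q0, q3}
{q0, q1, q4}: on 0 → {q0, q1}, on 1 → {q0, q2, q3}
Reachable non-empty subsets: {q0}, {q0, q1}, {q0, q3}, {q0, q2, q3}, {q0, q1, q4} — 5 in total.

Final answer: 5 states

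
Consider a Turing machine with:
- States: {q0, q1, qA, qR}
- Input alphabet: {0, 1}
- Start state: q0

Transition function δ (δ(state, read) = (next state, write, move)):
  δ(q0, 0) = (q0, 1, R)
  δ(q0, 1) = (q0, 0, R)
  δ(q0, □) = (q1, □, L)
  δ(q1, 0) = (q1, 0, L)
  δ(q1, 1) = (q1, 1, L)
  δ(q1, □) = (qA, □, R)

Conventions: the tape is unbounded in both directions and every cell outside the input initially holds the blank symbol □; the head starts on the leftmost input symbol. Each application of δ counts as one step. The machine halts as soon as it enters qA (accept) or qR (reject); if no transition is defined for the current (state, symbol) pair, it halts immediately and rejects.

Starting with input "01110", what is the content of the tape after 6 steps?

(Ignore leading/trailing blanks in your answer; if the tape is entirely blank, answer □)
Step 0: [q0]01110 (head at position 0)
Step 1: δ(q0, 0) = (q0, 1, R)  ⊢  1[q0]1110 (head at position 1)
Step 2: δ(q0, 1) = (q0, 0, R)  ⊢  10[q0]110 (head at position 2)
Step 3: δ(q0, 1) = (q0, 0, R)  ⊢  100[q0]10 (head at position 3)
Step 4: δ(q0, 1) = (q0, 0, R)  ⊢  1000[q0]0 (head at position 4)
Step 5: δ(q0, 0) = (q0, 1, R)  ⊢  10001[q0]□ (head at position 5)
Step 6: δ(q0, □) = (q1, □, L)  ⊢  1000[q1]1□ (head at position 4)
Tape after 6 steps (ignoring surrounding blanks): 10001

Final answer: Tape: 10001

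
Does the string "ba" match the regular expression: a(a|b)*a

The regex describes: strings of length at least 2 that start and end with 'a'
No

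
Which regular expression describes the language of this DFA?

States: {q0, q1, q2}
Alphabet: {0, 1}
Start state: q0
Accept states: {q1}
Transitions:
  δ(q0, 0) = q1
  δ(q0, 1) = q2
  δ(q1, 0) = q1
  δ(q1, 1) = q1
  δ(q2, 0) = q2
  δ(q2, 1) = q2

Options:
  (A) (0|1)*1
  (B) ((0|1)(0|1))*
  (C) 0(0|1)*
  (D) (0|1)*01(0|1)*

Testing sample strings against the DFA:
  '0011' -> accepted
  '11111' -> rejected
  '10' -> rejected
  '111' -> rejected
Checking each option for a counterexample:
  (A) (0|1)*1: '0' is accepted by the DFA but does not match the regex → eliminated
  (B) ((0|1)(0|1))*: ε is rejected by the DFA but matches the regex → eliminated
  (C) 0(0|1)*: agrees with the DFA on all strings of length ≤ 4
  (D) (0|1)*01(0|1)*: '0' is accepted by the DFA but does not match the regex → eliminated
Only (C) 0(0|1)* is consistent with the DFA.

Final answer: (C) 0(0|1)*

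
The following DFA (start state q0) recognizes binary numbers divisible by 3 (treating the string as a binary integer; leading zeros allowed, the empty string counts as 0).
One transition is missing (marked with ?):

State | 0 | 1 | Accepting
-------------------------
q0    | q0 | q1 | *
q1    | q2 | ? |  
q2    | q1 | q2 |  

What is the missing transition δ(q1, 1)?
q0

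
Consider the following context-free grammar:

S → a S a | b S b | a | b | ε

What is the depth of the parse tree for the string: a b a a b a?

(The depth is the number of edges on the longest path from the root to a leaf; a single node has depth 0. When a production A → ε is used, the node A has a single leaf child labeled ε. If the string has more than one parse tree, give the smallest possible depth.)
The string has even length 6, so its (unique) parse tree peels off matching outer symbols: S → a S a, S → b S b, S → a S a, and finally S → ε for the empty middle.
The S nodes are at depths 0..3; the ε leaf under the innermost S is at depth 4 (terminal leaves are at depths 1..3).
Depth = 4.

Final answer: 4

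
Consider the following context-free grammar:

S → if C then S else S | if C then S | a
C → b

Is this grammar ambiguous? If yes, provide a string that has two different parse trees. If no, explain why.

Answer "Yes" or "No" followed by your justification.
The 'dangling else' can attach to either if. Two leftmost derivations of  if b then if b then a else a:
  (1) S ⇒ if C then S else S ⇒ if b then S else S ⇒ if b then if C then S else S ⇒ if b then if b then S else S ⇒ if b then if b then a else S ⇒ if b then if b then a else a   (else belongs to the outer if)
  (2) S ⇒ if C then S ⇒ if b then S ⇒ if b then if C then S else S ⇒ if b then if b then S else S ⇒ if b then if b then a else S ⇒ if b then if b then a else a   (else belongs to the inner if)
Two distinct parse trees for the same string, so the grammar is ambiguous.

Final answer: Yes - the string 'if b then if b then a else a' has two distinct leftmost derivations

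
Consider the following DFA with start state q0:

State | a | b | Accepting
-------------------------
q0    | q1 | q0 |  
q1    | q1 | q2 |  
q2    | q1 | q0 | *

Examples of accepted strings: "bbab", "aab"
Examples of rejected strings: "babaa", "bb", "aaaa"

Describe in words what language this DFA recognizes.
strings over {a,b} ending with 'ab'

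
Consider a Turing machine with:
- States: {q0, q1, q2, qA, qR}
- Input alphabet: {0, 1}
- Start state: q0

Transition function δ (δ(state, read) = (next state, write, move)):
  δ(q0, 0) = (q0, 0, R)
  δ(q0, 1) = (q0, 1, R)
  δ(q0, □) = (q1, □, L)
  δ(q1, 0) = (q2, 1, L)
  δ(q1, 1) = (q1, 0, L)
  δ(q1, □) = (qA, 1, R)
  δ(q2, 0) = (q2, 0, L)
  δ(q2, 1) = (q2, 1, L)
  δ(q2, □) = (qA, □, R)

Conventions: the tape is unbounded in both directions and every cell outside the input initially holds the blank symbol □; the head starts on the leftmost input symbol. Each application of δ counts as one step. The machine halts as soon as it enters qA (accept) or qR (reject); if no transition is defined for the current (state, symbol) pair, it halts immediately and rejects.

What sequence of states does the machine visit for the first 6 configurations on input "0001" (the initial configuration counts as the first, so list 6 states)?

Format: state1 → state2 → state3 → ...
Step 0: [q0]0001 (head at position 0)
Step 1: δ(q0, 0) = (q0, 0, R)  ⊢  0[q0]001 (head at position 1)
Step 2: δ(q0, 0) = (q0, 0, R)  ⊢  00[q0]01 (head at position 2)
Step 3: δ(q0, 0) = (q0, 0, R)  ⊢  000[q0]1 (head at position 3)
Step 4: δ(q0, 1) = (q0, 1, R)  ⊢  0001[q0]□ (head at position 4)
Step 5: δ(q0, □) = (q1, □, L)  ⊢  000[q1]1□ (head at position 3)
Reading off the states of these 6 configurations: q0 → q0 → q0 → q0 → q0 → q1

Final answer: q0 → q0 → q0 → q0 → q0 → q1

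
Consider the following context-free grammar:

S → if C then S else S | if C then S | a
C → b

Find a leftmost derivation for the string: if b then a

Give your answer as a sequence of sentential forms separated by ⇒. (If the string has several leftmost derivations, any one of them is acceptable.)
Start with S.
Step 1: the leftmost non-terminal is S; apply S → if C then S:  if C then S
Step 2: the leftmost non-terminal is C; apply C → b:  if b then S
Step 3: the leftmost non-terminal is S; apply S → a:  if b then a

Final answer: S ⇒ if C then S ⇒ if b then S ⇒ if b then a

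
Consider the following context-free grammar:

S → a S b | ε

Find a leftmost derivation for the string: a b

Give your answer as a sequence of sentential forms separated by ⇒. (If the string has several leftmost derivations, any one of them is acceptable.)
Start with S.
Step 1: the leftmost non-terminal is S; apply S → a S b:  a S b
Step 2: the leftmost non-terminal is S; apply S → ε:  a b

Final answer: S ⇒ a S b ⇒ a b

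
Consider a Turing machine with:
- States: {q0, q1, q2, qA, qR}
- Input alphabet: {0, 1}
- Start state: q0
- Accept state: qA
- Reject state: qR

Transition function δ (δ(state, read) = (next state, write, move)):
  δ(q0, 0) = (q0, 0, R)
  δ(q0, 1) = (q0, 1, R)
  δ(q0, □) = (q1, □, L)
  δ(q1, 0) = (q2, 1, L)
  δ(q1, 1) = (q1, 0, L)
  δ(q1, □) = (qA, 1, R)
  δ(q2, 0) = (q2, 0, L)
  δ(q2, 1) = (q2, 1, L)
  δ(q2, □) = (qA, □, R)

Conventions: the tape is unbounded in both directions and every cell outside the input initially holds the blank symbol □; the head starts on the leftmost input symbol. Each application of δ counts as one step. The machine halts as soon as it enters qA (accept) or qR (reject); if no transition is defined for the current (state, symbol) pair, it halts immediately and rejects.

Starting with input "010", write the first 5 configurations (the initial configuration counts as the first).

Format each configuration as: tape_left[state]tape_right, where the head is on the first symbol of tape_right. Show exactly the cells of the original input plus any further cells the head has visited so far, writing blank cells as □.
Step 0: [q0]010 (head at position 0)
Step 1: δ(q0, 0) = (q0, 0, R)  ⊢  0[q0]10 (head at position 1)
Step 2: δ(q0, 1) = (q0, 1, R)  ⊢  01[q0]0 (head at position 2)
Step 3: δ(q0, 0) = (q0, 0, R)  ⊢  010[q0]□ (head at position 3)
Step 4: δ(q0, □) = (q1, □, L)  ⊢  01[q1]0□ (head at position 2)

Final answer: [q0]010 ⊢ 0[q0]10 ⊢ 01[q0]0 ⊢ 010[q0]□ ⊢ 01[q1]0□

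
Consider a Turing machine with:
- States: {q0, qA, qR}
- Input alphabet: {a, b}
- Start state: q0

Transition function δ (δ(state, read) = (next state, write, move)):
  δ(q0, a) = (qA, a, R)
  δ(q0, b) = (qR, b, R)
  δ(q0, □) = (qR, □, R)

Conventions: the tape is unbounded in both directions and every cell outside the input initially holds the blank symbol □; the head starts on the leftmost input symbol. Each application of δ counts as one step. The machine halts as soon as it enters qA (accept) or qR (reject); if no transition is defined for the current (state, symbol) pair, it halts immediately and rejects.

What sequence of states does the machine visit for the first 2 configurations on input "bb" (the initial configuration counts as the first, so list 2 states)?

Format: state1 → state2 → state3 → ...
Step 0: [q0]bb (head at position 0)
Step 1: δ(q0, b) = (qR, b, R)  ⊢  b[qR]b (head at position 1)
Reading off the states of these 2 configurations: q0 → qR

Final answer: q0 → qR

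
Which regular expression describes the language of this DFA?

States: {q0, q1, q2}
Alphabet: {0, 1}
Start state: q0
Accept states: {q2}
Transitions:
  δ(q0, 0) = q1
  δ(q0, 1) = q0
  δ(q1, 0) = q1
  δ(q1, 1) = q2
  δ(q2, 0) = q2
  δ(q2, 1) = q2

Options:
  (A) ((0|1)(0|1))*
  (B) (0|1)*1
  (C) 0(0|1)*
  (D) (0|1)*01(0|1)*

Testing sample strings against the DFA:
  '1101' -> accepted
  '111' -> rejected
  '000' -> rejected
  '00' -> rejected
Checking each option for a counterexample:
  (A) ((0|1)(0|1))*: ε is rejected by the DFA but matches the regex → eliminated
  (B) (0|1)*1: '1' is rejected by the DFA but matches the regex → eliminated
  (C) 0(0|1)*: '0' is rejected by the DFA but matches the regex → eliminated
  (D) (0|1)*01(0|1)*: agrees with the DFA on all strings of length ≤ 4
Only (D) (0|1)*01(0|1)* is consistent with the DFA.

Final answer: (D) (0|1)*01(0|1)*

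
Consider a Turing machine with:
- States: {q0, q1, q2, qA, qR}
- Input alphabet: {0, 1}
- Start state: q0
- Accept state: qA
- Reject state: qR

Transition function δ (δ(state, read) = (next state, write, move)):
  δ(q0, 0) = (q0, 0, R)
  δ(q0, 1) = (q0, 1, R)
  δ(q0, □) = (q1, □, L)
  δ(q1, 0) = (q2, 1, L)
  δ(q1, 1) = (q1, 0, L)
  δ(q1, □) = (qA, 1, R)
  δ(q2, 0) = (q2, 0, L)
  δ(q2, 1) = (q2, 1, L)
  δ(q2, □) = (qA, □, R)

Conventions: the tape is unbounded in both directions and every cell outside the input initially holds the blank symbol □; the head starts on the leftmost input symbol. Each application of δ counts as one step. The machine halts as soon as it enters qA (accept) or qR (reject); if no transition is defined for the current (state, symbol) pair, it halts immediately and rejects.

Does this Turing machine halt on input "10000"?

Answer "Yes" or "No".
Step 0: [q0]10000 (head at position 0)
Step 1: δ(q0, 1) = (q0, 1, R)  ⊢  1[q0]0000 (head at position 1)
Step 2: δ(q0, 0) = (q0, 0, R)  ⊢  10[q0]000 (head at position 2)
Step 3: δ(q0, 0) = (q0, 0, R)  ⊢  100[q0]00 (head at position 3)
Step 4: δ(q0, 0) = (q0, 0, R)  ⊢  1000[q0]0 (head at position 4)
Step 5: δ(q0, 0) = (q0, 0, R)  ⊢  10000[q0]□ (head at position 5)
Step 6: δ(q0, □) = (q1, □, L)  ⊢  1000[q1]0□ (head at position 4)
Step 7: δ(q1, 0) = (q2, 1, L)  ⊢  100[q2]01□ (head at position 3)
Step 8: δ(q2, 0) = (q2, 0, L)  ⊢  10[q2]001□ (head at position 2)
Step 9: δ(q2, 0) = (q2, 0, L)  ⊢  1[q2]0001□ (head at position 1)
Step 10: δ(q2, 0) = (q2, 0, L)  ⊢  [q2]10001□ (head at position 0)
Step 11: δ(q2, 1) = (q2, 1, L)  ⊢  [q2]□10001□ (head at position -1)
Step 12: δ(q2, □) = (qA, □, R)  ⊢  □[qA]10001□ (head at position 0)
The machine is in qA, so it halts and accepts.
It halts after 12 steps.

Final answer: Yes - halts after 12 steps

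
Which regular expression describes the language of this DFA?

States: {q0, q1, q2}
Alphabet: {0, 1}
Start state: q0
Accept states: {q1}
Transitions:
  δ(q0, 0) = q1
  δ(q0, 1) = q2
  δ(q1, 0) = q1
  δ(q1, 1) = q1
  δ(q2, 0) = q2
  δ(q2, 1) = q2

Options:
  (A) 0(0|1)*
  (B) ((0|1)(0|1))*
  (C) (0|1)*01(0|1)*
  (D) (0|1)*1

Testing sample strings against the DFA:
  '001' -> accepted
  '1011' -> rejected
  '0101' -> accepted
  '00' -> accepted
Checking each option for a counterexample:
  (A) 0(0|1)*: agrees with the DFA on all strings of length ≤ 4
  (B) ((0|1)(0|1))*: ε is rejected by the DFA but matches the regex → eliminated
  (C) (0|1)*01(0|1)*: '0' is accepted by the DFA but does not match the regex → eliminated
  (D) (0|1)*1: '0' is accepted by the DFA but does not match the regex → eliminated
Only (A) 0(0|1)* is consistent with the DFA.

Final answer: (A) 0(0|1)*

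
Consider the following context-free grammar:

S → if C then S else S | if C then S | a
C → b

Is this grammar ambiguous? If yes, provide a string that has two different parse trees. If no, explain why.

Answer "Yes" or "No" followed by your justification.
The 'dangling else' can attach to either if. Two leftmost derivations of  if b then if b then a else a:
  (1) S ⇒ if C then S else S ⇒ if b then S else S ⇒ if b then if C then S else S ⇒ if b then if b then S else S ⇒ if b then if b then a else S ⇒ if b then if b then a else a   (else belongs to the outer if)
  (2) S ⇒ if C then S ⇒ if b then S ⇒ if b then if C then S else S ⇒ if b then if b then S else S ⇒ if b then if b then a else S ⇒ if b then if b then a else a   (else belongs to the inner if)
Two distinct parse trees for the same string, so the grammar is ambiguous.

Final answer: Yes - the string 'if b then if b then a else a' has two distinct leftmost derivations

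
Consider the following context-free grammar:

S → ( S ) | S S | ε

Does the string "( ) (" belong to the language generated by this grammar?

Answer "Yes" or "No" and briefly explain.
Each production adds parentheses only in matched pairs (S → ( S )) or none at all, so every derived string has equally many '(' and ')'. The string ( ) ( has two '(' and one ')', so it cannot be derived.

Final answer: No - no valid derivation exists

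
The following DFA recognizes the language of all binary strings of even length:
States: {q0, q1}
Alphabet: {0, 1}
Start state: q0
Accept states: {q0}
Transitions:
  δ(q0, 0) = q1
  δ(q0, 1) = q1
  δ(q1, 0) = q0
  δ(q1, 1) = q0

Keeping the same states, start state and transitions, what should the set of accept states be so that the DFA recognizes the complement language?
The DFA is complete (every state has a transition on every symbol), so the complement
is recognized by the same DFA with accepting and non-accepting states swapped.
Original accept states: {q0}
Complement accept states = All states - Original accept states
= {q0, q1} - {q0}
= {q1}
Complement language: strings of ODD length

Final answer: {q1}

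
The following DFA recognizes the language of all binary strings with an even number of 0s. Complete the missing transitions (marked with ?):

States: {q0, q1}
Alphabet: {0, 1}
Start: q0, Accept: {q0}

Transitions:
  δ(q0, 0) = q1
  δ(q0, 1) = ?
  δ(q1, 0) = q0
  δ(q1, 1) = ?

What each state remembers (consistent with the given transitions and accept states):
  q0: an even number of 0s has been read so far
  q1: an odd number of 0s has been read so far
Filling in the missing entries:
  δ(q0, 1): in q0 (an even number of 0s has been read so far), after reading 1 we have: an even number of 0s has been read so far → q0
  δ(q1, 1): in q1 (an odd number of 0s has been read so far), after reading 1 we have: an odd number of 0s has been read so far → q1

Final answer: δ(q0, 1) = q0; δ(q1, 1) = q1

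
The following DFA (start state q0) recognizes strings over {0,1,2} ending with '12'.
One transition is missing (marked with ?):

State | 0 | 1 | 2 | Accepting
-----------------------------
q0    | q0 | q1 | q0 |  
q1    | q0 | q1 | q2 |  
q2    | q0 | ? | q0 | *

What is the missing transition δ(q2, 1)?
q1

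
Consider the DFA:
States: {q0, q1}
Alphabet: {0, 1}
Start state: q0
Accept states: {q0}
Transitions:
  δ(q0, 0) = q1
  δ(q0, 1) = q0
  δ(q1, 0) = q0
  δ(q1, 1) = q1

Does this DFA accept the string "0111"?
Processing string "0111":
  q0 --0--> q1
  q1 --1--> q1
  q1 --1--> q1
  q1 --1--> q1
Final state: q1
Accept states: {q0}
q1 is not an accept state, so the string is rejected.

Final answer: No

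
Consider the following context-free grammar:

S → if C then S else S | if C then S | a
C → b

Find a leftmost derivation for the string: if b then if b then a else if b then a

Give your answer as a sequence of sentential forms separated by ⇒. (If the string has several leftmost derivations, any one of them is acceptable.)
Start with S.
Step 1: the leftmost non-terminal is S; apply S → if C then S:  if C then S
Step 2: the leftmost non-terminal is C; apply C → b:  if b then S
Step 3: the leftmost non-terminal is S; apply S → if C then S else S:  if b then if C then S else S
Step 4: the leftmost non-terminal is C; apply C → b:  if b then if b then S else S
Step 5: the leftmost non-terminal is S; apply S → a:  if b then if b then a else S
Step 6: the leftmost non-terminal is S; apply S → if C then S:  if b then if b then a else if C then S
Step 7: the leftmost non-terminal is C; apply C → b:  if b then if b then a else if b then S
Step 8: the leftmost non-terminal is S; apply S → a:  if b then if b then a else if b then a

Final answer: S ⇒ if C then S ⇒ if b then S ⇒ if b then if C then S else S ⇒ if b then if b then S else S ⇒ if b then if b then a else S ⇒ if b then if b then a else if C then S ⇒ if b then if b then a else if b then S ⇒ if b then if b then a else if b then a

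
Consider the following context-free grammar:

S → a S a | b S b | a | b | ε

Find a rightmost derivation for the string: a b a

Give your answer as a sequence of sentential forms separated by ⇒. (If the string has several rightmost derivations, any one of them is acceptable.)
Start with S.
Step 1: the rightmost non-terminal is S; apply S → a S a:  a S a
Step 2: the rightmost non-terminal is S; apply S → b:  a b a

Final answer: S ⇒ a S a ⇒ a b a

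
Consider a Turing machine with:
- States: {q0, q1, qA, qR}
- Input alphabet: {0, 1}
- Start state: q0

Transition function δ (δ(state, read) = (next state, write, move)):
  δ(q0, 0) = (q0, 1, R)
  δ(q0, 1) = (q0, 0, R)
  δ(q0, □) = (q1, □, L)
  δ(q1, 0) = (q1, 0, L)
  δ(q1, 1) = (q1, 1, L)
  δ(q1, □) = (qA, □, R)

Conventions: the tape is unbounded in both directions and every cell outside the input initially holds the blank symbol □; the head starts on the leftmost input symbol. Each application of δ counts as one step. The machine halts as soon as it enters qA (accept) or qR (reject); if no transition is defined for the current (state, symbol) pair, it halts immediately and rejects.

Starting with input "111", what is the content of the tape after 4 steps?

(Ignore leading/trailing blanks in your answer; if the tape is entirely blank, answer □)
Step 0: [q0]111 (head at position 0)
Step 1: δ(q0, 1) = (q0, 0, R)  ⊢  0[q0]11 (head at position 1)
Step 2: δ(q0, 1) = (q0, 0, R)  ⊢  00[q0]1 (head at position 2)
Step 3: δ(q0, 1) = (q0, 0, R)  ⊢  000[q0]□ (head at position 3)
Step 4: δ(q0, □) = (q1, □, L)  ⊢  00[q1]0□ (head at position 2)
Tape after 4 steps (ignoring surrounding blanks): 000

Final answer: Tape: 000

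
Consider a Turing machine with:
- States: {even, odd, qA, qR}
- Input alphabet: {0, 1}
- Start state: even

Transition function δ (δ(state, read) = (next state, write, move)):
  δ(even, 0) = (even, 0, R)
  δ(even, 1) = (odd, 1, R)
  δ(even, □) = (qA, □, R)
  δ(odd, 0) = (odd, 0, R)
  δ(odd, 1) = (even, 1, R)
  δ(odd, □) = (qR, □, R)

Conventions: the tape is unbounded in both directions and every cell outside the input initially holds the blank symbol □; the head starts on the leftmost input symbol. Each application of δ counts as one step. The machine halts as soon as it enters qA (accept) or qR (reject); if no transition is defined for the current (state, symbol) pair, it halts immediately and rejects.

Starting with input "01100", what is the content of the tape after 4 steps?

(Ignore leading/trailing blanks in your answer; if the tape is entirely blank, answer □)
Step 0: [even]01100 (head at position 0)
Step 1: δ(even, 0) = (even, 0, R)  ⊢  0[even]1100 (head at position 1)
Step 2: δ(even, 1) = (odd, 1, R)  ⊢  01[odd]100 (head at position 2)
Step 3: δ(odd, 1) = (even, 1, R)  ⊢  011[even]00 (head at position 3)
Step 4: δ(even, 0) = (even, 0, R)  ⊢  0110[even]0 (head at position 4)
Tape after 4 steps (ignoring surrounding blanks): 01100

Final answer: Tape: 01100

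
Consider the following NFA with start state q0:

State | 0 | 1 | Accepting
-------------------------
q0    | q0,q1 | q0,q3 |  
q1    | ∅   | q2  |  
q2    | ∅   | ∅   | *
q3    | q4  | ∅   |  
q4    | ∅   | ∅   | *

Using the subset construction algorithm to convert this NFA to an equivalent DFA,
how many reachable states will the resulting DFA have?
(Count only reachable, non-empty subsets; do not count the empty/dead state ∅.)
Start subset: {q0}
{q0}: on 0 → {q0, q1}, on 1 → {q0, q3}
{q0, q1}: on 0 → {q0, q1}, on 1 → {q0, q2, q3}
{q0, q3}: on 0 → {q0, q1, q4}, on 1 → {q0, q3}
{q0, q2, q3}: on 0 → {q0, q1, q4}, on 1 → {q0, q3}
{q0, q1, q4}: on 0 → {q0, q1}, on 1 → {q0, q2, q3}
Reachable non-empty subsets: {q0}, {q0, q1}, {q0, q3}, {q0, q2, q3}, {q0, q1, q4} — 5 in total.

Final answer: 5 states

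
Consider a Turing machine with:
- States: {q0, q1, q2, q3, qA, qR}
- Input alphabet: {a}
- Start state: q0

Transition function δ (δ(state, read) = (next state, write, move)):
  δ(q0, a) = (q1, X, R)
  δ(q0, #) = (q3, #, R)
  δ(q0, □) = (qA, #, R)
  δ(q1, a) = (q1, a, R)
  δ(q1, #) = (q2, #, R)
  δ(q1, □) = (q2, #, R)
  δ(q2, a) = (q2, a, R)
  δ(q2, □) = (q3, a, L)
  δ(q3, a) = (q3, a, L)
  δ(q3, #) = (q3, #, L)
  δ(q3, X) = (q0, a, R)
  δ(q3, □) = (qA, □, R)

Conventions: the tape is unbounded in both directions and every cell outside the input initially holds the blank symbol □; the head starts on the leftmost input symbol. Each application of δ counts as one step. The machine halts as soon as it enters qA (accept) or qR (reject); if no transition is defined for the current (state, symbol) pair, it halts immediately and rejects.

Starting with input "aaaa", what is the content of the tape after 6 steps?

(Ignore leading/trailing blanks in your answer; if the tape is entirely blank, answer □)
Step 0: [q0]aaaa (head at position 0)
Step 1: δ(q0, a) = (q1, X, R)  ⊢  X[q1]aaa (head at position 1)
Step 2: δ(q1, a) = (q1, a, R)  ⊢  Xa[q1]aa (head at position 2)
Step 3: δ(q1, a) = (q1, a, R)  ⊢  Xaa[q1]a (head at position 3)
Step 4: δ(q1, a) = (q1, a, R)  ⊢  Xaaa[q1]□ (head at position 4)
Step 5: δ(q1, □) = (q2, #, R)  ⊢  Xaaa#[q2]□ (head at position 5)
Step 6: δ(q2, □) = (q3, a, L)  ⊢  Xaaa[q3]#a (head at position 4)
Tape after 6 steps (ignoring surrounding blanks): Xaaa#a

Final answer: Tape: Xaaa#a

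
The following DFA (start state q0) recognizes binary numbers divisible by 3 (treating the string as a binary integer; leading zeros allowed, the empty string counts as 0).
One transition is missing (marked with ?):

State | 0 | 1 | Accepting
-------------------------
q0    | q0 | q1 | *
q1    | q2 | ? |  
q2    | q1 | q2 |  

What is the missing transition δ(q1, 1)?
q0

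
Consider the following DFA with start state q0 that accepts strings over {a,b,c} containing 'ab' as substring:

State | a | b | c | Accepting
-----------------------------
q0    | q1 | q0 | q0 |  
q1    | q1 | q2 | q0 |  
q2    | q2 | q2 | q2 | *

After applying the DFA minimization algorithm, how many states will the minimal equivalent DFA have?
All 3 states are reachable from q0, so none can be removed as unreachable.
Table-filling: first mark every (accepting, non-accepting) pair as distinguishable (accepting: {q2}; non-accepting: {q0, q1}).
Round 1: (q0, q1) on 'b' go to q0 and q2, already distinguishable → mark.
Every pair of states is distinguishable, so the DFA is already minimal.
Equivalence classes: {q0}, {q1}, {q2} → 3 states.

Final answer: 3 states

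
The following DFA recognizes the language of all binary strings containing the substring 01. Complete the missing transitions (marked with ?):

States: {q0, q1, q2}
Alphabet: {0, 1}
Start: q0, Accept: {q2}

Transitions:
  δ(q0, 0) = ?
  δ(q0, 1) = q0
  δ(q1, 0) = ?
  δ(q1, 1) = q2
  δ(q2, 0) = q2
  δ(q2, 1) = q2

What each state remembers (consistent with the given transitions and accept states):
  q0: 01 not seen yet and the last symbol was not 0
  q1: 01 not seen yet and the last symbol was 0
  q2: the substring 01 has already been seen
Filling in the missing entries:
  δ(q0, 0): in q0 (01 not seen yet and the last symbol was not 0), after reading 0 we have: 01 not seen yet and the last symbol was 0 → q1
  δ(q1, 0): in q1 (01 not seen yet and the last symbol was 0), after reading 0 we have: 01 not seen yet and the last symbol was 0 → q1

Final answer: δ(q0, 0) = q1; δ(q1, 0) = q1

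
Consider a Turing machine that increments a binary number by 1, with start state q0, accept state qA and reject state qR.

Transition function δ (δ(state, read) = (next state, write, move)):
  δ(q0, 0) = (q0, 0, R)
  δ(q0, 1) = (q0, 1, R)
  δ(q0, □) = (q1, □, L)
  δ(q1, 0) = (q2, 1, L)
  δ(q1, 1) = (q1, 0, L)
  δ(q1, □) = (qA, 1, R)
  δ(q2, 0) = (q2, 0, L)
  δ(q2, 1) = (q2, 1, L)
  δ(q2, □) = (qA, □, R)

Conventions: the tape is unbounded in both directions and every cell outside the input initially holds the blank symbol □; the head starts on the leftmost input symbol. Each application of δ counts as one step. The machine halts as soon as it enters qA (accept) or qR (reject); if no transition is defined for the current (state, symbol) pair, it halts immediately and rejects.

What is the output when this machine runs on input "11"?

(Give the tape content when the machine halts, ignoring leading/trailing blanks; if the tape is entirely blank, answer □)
Step 0: [q0]11 (head at position 0)
Step 1: δ(q0, 1) = (q0, 1, R)  ⊢  1[q0]1 (head at position 1)
Step 2: δ(q0, 1) = (q0, 1, R)  ⊢  11[q0]□ (head at position 2)
Step 3: δ(q0, □) = (q1, □, L)  ⊢  1[q1]1□ (head at position 1)
Step 4: δ(q1, 1) = (q1, 0, L)  ⊢  [q1]10□ (head at position 0)
Step 5: δ(q1, 1) = (q1, 0, L)  ⊢  [q1]□00□ (head at position -1)
Step 6: δ(q1, □) = (qA, 1, R)  ⊢  1[qA]00□ (head at position 0)
The machine is in qA, so it halts and accepts.
Tape content when halted (ignoring surrounding blanks): 100

Final answer: Output: 100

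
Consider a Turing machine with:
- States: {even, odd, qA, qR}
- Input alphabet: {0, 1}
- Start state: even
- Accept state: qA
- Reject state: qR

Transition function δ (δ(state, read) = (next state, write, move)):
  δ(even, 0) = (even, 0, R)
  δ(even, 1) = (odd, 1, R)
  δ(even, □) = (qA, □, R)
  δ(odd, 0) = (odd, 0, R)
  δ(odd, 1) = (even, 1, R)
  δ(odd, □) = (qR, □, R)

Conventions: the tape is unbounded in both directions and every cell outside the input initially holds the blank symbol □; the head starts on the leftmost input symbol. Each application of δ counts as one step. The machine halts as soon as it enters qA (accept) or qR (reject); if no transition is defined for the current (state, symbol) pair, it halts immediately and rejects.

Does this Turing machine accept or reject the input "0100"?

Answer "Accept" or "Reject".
Step 0: [even]0100 (head at position 0)
Step 1: δ(even, 0) = (even, 0, R)  ⊢  0[even]100 (head at position 1)
Step 2: δ(even, 1) = (odd, 1, R)  ⊢  01[odd]00 (head at position 2)
Step 3: δ(odd, 0) = (odd, 0, R)  ⊢  010[odd]0 (head at position 3)
Step 4: δ(odd, 0) = (odd, 0, R)  ⊢  0100[odd]□ (head at position 4)
Step 5: δ(odd, □) = (qR, □, R)  ⊢  0100□[qR]□ (head at position 5)
The machine is in qR, so it halts and rejects.

Final answer: Reject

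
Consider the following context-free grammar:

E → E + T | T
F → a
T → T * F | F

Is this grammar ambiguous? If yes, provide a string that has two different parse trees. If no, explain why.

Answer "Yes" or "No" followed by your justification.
This is the standard stratified expression grammar: '+' is introduced only by the left-recursive rule E → E + T and '*' only by the left-recursive rule T → T * F, with F → a. For any string, the last '+' must be the one produced at the root E (everything after it is a T containing no '+'), and likewise within each T the last '*' is produced at its root. This fixes the parse tree uniquely (left-associative, '*' binding tighter than '+'), so every string has exactly one parse tree.

Final answer: No - the grammar is unambiguous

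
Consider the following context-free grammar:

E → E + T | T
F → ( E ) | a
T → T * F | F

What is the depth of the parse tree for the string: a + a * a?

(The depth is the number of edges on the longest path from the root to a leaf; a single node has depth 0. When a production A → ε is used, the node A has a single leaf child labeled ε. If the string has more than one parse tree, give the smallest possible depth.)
The grammar is unambiguous; the parse tree of a + a * a is:
E → E + T at the root (depth 0).
  Left E (depth 1) → T (2) → F (3) → a (4).
  Right T (depth 1) → T * F; that T (2) → F (3) → a (4); F (2) → a (3).
The longest root-to-leaf paths have 4 edges.
Depth = 4.

Final answer: 4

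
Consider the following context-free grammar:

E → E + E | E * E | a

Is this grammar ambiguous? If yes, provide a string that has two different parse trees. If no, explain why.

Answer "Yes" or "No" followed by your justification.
Two different leftmost derivations of a + a * a:
  (1) E ⇒ E + E ⇒ a + E ⇒ a + E * E ⇒ a + a * E ⇒ a + a * a   (tree groups a + (a * a))
  (2) E ⇒ E * E ⇒ E + E * E ⇒ a + E * E ⇒ a + a * E ⇒ a + a * a   (tree groups (a + a) * a)
Two distinct leftmost derivations = two distinct parse trees, so the grammar is ambiguous.

Final answer: Yes - the string 'a + a * a' has two distinct leftmost derivations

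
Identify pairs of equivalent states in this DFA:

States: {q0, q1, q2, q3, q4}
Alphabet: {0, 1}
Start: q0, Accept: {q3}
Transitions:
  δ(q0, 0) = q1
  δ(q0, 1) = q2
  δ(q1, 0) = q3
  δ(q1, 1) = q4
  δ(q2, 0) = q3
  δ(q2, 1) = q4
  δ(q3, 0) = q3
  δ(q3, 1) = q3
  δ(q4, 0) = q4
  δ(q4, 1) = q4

Using the table-filling algorithm:
Round 0 – mark pairs where exactly one state is accepting: (q0,q3), (q1,q3), (q2,q3), (q3,q4)
Round 1 – newly marked: (q0,q1) [on 0: q1 vs q3, already marked]; (q0,q2) [on 0: q1 vs q3, already marked]; (q1,q4) [on 0: q3 vs q4, already marked]; (q2,q4) [on 0: q3 vs q4, already marked]
Round 2 – newly marked: (q0,q4) [on 0: q1 vs q4, already marked]
No further pairs can be marked.
(q1, q2) unmarked: δ(q1,0)=q3, δ(q2,0)=q3; δ(q1,1)=q4, δ(q2,1)=q4 → equivalent
Equivalent pairs: (q1, q2)

Final answer: Equivalent pairs: (q1, q2)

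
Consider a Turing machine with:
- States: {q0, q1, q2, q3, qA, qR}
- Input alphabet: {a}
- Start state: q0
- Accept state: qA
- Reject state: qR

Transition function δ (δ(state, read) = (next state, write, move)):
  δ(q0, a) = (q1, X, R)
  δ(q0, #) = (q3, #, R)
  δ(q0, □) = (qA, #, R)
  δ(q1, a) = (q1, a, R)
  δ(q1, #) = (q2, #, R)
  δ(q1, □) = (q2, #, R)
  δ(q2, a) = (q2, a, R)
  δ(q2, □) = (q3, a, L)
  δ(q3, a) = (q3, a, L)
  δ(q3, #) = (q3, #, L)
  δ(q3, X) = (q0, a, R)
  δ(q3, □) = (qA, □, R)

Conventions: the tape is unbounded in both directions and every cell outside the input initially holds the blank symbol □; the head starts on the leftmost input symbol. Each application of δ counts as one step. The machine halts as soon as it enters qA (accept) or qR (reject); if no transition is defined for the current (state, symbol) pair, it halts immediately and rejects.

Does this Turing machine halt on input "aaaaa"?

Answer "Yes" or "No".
Trace (configuration after each step, as tape_left[state]tape_right with head position):
Step 0: [q0]aaaaa (head at position 0)
Step 1: X[q1]aaaa (head 1)
Step 2: Xa[q1]aaa (head 2)
Step 3: Xaa[q1]aa (head 3)
Step 4: Xaaa[q1]a (head 4)
Step 5: Xaaaa[q1]□ (head 5)
Step 6: Xaaaa#[q2]□ (head 6)
Step 7: Xaaaa[q3]#a (head 5)
Step 8: Xaaa[q3]a#a (head 4)
Step 9: Xaa[q3]aa#a (head 3)
Step 10: Xa[q3]aaa#a (head 2)
Step 11: X[q3]aaaa#a (head 1)
Step 12: [q3]Xaaaa#a (head 0)
Step 13: a[q0]aaaa#a (head 1)
Step 14: aX[q1]aaa#a (head 2)
Step 15: aXa[q1]aa#a (head 3)
Step 16: aXaa[q1]a#a (head 4)
Step 17: aXaaa[q1]#a (head 5)
Step 18: aXaaa#[q2]a (head 6)
Step 19: aXaaa#a[q2]□ (head 7)
Step 20: aXaaa#[q3]aa (head 6)
Step 21: aXaaa[q3]#aa (head 5)
Step 22: aXaa[q3]a#aa (head 4)
Step 23: aXa[q3]aa#aa (head 3)
Step 24: aX[q3]aaa#aa (head 2)
Step 25: a[q3]Xaaa#aa (head 1)
Step 26: aa[q0]aaa#aa (head 2)
Step 27: aaX[q1]aa#aa (head 3)
Step 28: aaXa[q1]a#aa (head 4)
Step 29: aaXaa[q1]#aa (head 5)
Step 30: aaXaa#[q2]aa (head 6)
Step 31: aaXaa#a[q2]a (head 7)
Step 32: aaXaa#aa[q2]□ (head 8)
Step 33: aaXaa#a[q3]aa (head 7)
Step 34: aaXaa#[q3]aaa (head 6)
Step 35: aaXaa[q3]#aaa (head 5)
Step 36: aaXa[q3]a#aaa (head 4)
Step 37: aaX[q3]aa#aaa (head 3)
Step 38: aa[q3]Xaa#aaa (head 2)
Step 39: aaa[q0]aa#aaa (head 3)
Step 40: aaaX[q1]a#aaa (head 4)
Step 41: aaaXa[q1]#aaa (head 5)
Step 42: aaaXa#[q2]aaa (head 6)
Step 43: aaaXa#a[q2]aa (head 7)
Step 44: aaaXa#aa[q2]a (head 8)
Step 45: aaaXa#aaa[q2]□ (head 9)
Step 46: aaaXa#aa[q3]aa (head 8)
Step 47: aaaXa#a[q3]aaa (head 7)
Step 48: aaaXa#[q3]aaaa (head 6)
Step 49: aaaXa[q3]#aaaa (head 5)
Step 50: aaaX[q3]a#aaaa (head 4)
Step 51: aaa[q3]Xa#aaaa (head 3)
Step 52: aaaa[q0]a#aaaa (head 4)
Step 53: aaaaX[q1]#aaaa (head 5)
Step 54: aaaaX#[q2]aaaa (head 6)
Step 55: aaaaX#a[q2]aaa (head 7)
Step 56: aaaaX#aa[q2]aa (head 8)
Step 57: aaaaX#aaa[q2]a (head 9)
Step 58: aaaaX#aaaa[q2]□ (head 10)
Step 59: aaaaX#aaa[q3]aa (head 9)
Step 60: aaaaX#aa[q3]aaa (head 8)
Step 61: aaaaX#a[q3]aaaa (head 7)
Step 62: aaaaX#[q3]aaaaa (head 6)
Step 63: aaaaX[q3]#aaaaa (head 5)
Step 64: aaaa[q3]X#aaaaa (head 4)
Step 65: aaaaa[q0]#aaaaa (head 5)
Step 66: aaaaa#[q3]aaaaa (head 6)
Step 67: aaaaa[q3]#aaaaa (head 5)
Step 68: aaaa[q3]a#aaaaa (head 4)
Step 69: aaa[q3]aa#aaaaa (head 3)
Step 70: aa[q3]aaa#aaaaa (head 2)
Step 71: a[q3]aaaa#aaaaa (head 1)
Step 72: [q3]aaaaa#aaaaa (head 0)
Step 73: [q3]□aaaaa#aaaaa (head -1)
Step 74: □[qA]aaaaa#aaaaa (head 0)
The machine is in qA, so it halts and accepts.
It halts after 74 steps.

Final answer: Yes - halts after 74 steps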